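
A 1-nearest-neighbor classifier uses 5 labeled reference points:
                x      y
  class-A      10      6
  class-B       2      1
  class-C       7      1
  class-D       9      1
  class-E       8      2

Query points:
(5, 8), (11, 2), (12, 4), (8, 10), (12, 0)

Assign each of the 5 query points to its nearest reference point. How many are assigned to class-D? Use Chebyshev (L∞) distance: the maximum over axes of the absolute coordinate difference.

(5, 8) — d to each: class-A:5, class-B:7, class-C:7, class-D:7, class-E:6 → nearest is class-A
(11, 2) — d to each: class-A:4, class-B:9, class-C:4, class-D:2, class-E:3 → nearest is class-D
(12, 4) — d to each: class-A:2, class-B:10, class-C:5, class-D:3, class-E:4 → nearest is class-A
(8, 10) — d to each: class-A:4, class-B:9, class-C:9, class-D:9, class-E:8 → nearest is class-A
(12, 0) — d to each: class-A:6, class-B:10, class-C:5, class-D:3, class-E:4 → nearest is class-D
2 of the 5 points have class-D as nearest.

2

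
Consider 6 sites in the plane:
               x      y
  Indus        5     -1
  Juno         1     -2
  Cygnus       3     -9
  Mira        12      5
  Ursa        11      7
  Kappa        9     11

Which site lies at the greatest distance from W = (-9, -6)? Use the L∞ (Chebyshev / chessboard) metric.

d(W, Indus) = max(14, 5) = 14
d(W, Juno) = max(10, 4) = 10
d(W, Cygnus) = max(12, 3) = 12
d(W, Mira) = max(21, 11) = 21
d(W, Ursa) = max(20, 13) = 20
d(W, Kappa) = max(18, 17) = 18
The largest is to Mira.

Mira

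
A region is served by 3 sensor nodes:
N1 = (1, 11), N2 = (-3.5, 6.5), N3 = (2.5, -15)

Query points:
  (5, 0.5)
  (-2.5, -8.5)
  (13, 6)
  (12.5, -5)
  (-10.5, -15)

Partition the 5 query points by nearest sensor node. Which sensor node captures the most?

N3

(5, 0.5) — d² to each: N1:126.25, N2:108.25, N3:246.5 → nearest is N2
(-2.5, -8.5) — d² to each: N1:392.5, N2:226, N3:67.25 → nearest is N3
(13, 6) — d² to each: N1:169, N2:272.5, N3:551.25 → nearest is N1
(12.5, -5) — d² to each: N1:388.25, N2:388.25, N3:200 → nearest is N3
(-10.5, -15) — d² to each: N1:808.25, N2:511.25, N3:169 → nearest is N3
Tally — N1:1, N2:1, N3:3. N3 captures the most (3).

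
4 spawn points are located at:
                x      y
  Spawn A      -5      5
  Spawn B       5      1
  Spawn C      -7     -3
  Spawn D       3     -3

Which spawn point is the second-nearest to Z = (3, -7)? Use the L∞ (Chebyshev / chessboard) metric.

d(Z, Spawn A) = max(8, 12) = 12
d(Z, Spawn B) = max(2, 8) = 8
d(Z, Spawn C) = max(10, 4) = 10
d(Z, Spawn D) = max(0, 4) = 4
Sorted ascending: Spawn D, Spawn B, Spawn C, … — the second-nearest is Spawn B.

Spawn B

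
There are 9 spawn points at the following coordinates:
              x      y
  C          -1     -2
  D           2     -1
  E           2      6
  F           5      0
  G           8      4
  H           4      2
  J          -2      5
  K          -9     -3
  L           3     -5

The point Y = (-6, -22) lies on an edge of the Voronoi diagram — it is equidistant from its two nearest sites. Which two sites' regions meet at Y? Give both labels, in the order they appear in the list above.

Squared distances from Y to each site:
|YC|² = 25 + 400 = 425
|YD|² = 64 + 441 = 505
|YE|² = 64 + 784 = 848
|YF|² = 121 + 484 = 605
|YG|² = 196 + 676 = 872
|YH|² = 100 + 576 = 676
|YJ|² = 16 + 729 = 745
|YK|² = 9 + 361 = 370
|YL|² = 81 + 289 = 370
Y is equidistant from K and L (both at squared distance 370), and every other site is strictly farther — so Y lies on the K–L Voronoi edge.

K and L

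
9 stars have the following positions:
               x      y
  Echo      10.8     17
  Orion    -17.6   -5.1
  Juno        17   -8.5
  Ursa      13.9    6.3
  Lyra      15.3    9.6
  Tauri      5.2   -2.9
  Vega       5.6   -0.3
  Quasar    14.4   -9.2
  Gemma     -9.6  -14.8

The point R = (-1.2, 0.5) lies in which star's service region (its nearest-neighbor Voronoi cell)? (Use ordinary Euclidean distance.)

Vega

Compare squared distances (the ordering matches that of the actual distances):
d²(R, Echo) = 144 + 272.25 = 416.25
d²(R, Orion) = 268.96 + 31.36 = 300.32
d²(R, Juno) = 331.24 + 81 = 412.24
d²(R, Ursa) = 228.01 + 33.64 = 261.65
d²(R, Lyra) = 272.25 + 82.81 = 355.06
d²(R, Tauri) = 40.96 + 11.56 = 52.52
d²(R, Vega) = 46.24 + 0.64 = 46.88
d²(R, Quasar) = 243.36 + 94.09 = 337.45
d²(R, Gemma) = 70.56 + 234.09 = 304.65
Minimum is at Vega.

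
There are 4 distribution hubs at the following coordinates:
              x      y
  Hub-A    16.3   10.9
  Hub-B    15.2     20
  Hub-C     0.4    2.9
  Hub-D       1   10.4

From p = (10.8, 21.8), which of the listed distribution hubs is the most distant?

Compare squared distances (the ordering matches that of the actual distances):
d²(p, Hub-A) = (10.8−16.3)² + (21.8−10.9)² = 30.25 + 118.81 = 149.06
d²(p, Hub-B) = (10.8−15.2)² + (21.8−20)² = 19.36 + 3.24 = 22.6
d²(p, Hub-C) = (10.8−0.4)² + (21.8−2.9)² = 108.16 + 357.21 = 465.37
d²(p, Hub-D) = (10.8−1)² + (21.8−10.4)² = 96.04 + 129.96 = 226
The largest is to Hub-C.

Hub-C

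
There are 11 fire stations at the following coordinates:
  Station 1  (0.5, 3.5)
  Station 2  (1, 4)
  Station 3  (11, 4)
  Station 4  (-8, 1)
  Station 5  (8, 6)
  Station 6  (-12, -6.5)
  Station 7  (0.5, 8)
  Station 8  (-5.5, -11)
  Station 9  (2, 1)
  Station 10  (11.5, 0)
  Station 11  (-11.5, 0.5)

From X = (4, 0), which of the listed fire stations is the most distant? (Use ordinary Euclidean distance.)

Compare squared distances (the ordering matches that of the actual distances):
d²(X, Station 1) = (4−0.5)² + (0−3.5)² = 12.25 + 12.25 = 24.5
d²(X, Station 2) = (4−1)² + (0−4)² = 9 + 16 = 25
d²(X, Station 3) = (4−11)² + (0−4)² = 49 + 16 = 65
d²(X, Station 4) = (4−(-8))² + (0−1)² = 144 + 1 = 145
d²(X, Station 5) = (4−8)² + (0−6)² = 16 + 36 = 52
d²(X, Station 6) = (4−(-12))² + (0−(-6.5))² = 256 + 42.25 = 298.25
d²(X, Station 7) = (4−0.5)² + (0−8)² = 12.25 + 64 = 76.25
d²(X, Station 8) = (4−(-5.5))² + (0−(-11))² = 90.25 + 121 = 211.25
d²(X, Station 9) = (4−2)² + (0−1)² = 4 + 1 = 5
d²(X, Station 10) = (4−11.5)² + (0−0)² = 56.25 + 0 = 56.25
d²(X, Station 11) = (4−(-11.5))² + (0−0.5)² = 240.25 + 0.25 = 240.5
The largest is to Station 6.

Station 6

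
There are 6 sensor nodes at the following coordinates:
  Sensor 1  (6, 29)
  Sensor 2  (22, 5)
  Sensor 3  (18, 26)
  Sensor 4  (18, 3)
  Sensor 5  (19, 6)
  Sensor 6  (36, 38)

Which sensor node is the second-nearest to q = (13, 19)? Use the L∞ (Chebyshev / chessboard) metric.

d(q, Sensor 1) = max(7, 10) = 10
d(q, Sensor 2) = max(9, 14) = 14
d(q, Sensor 3) = max(5, 7) = 7
d(q, Sensor 4) = max(5, 16) = 16
d(q, Sensor 5) = max(6, 13) = 13
d(q, Sensor 6) = max(23, 19) = 23
Sorted ascending: Sensor 3, Sensor 1, Sensor 5, … — the second-nearest is Sensor 1.

Sensor 1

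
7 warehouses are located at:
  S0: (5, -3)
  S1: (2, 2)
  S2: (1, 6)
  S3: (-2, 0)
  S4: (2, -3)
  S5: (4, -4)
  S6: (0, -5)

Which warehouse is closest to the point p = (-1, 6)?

Since √ is increasing, it suffices to compare squared distances:
|pS0|² = (-1−5)² + (6−(-3))² = 36 + 81 = 117
|pS1|² = (-1−2)² + (6−2)² = 9 + 16 = 25
|pS2|² = (-1−1)² + (6−6)² = 4 + 0 = 4
|pS3|² = (-1−(-2))² + (6−0)² = 1 + 36 = 37
|pS4|² = (-1−2)² + (6−(-3))² = 9 + 81 = 90
|pS5|² = (-1−4)² + (6−(-4))² = 25 + 100 = 125
|pS6|² = (-1−0)² + (6−(-5))² = 1 + 121 = 122
Minimum is at S2.

S2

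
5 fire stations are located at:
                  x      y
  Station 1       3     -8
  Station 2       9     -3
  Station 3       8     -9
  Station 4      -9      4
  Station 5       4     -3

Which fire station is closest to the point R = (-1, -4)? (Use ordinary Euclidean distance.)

Since √ is increasing, it suffices to compare squared distances:
d²(R, Station 1) = 16 + 16 = 32
d²(R, Station 2) = 100 + 1 = 101
d²(R, Station 3) = 81 + 25 = 106
d²(R, Station 4) = 64 + 64 = 128
d²(R, Station 5) = 25 + 1 = 26
Station 5 is nearest.

Station 5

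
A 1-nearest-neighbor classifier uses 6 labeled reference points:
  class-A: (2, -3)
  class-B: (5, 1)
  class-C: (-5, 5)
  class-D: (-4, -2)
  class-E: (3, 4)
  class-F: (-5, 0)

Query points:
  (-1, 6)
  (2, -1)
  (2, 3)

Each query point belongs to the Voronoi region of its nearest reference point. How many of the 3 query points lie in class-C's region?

1

(-1, 6) — d² to each: class-A:90, class-B:61, class-C:17, class-D:73, class-E:20, class-F:52 → nearest is class-C
(2, -1) — d² to each: class-A:4, class-B:13, class-C:85, class-D:37, class-E:26, class-F:50 → nearest is class-A
(2, 3) — d² to each: class-A:36, class-B:13, class-C:53, class-D:61, class-E:2, class-F:58 → nearest is class-E
1 of the 3 points has class-C as nearest.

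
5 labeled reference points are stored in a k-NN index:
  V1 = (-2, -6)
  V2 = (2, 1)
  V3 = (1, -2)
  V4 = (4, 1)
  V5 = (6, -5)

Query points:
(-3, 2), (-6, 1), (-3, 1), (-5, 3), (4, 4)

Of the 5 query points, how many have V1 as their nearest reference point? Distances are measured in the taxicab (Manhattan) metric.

(-3, 2) — d to each: V1:9, V2:6, V3:8, V4:8, V5:16 → nearest is V2
(-6, 1) — d to each: V1:11, V2:8, V3:10, V4:10, V5:18 → nearest is V2
(-3, 1) — d to each: V1:8, V2:5, V3:7, V4:7, V5:15 → nearest is V2
(-5, 3) — d to each: V1:12, V2:9, V3:11, V4:11, V5:19 → nearest is V2
(4, 4) — d to each: V1:16, V2:5, V3:9, V4:3, V5:11 → nearest is V4
0 of the 5 points have V1 as nearest.

0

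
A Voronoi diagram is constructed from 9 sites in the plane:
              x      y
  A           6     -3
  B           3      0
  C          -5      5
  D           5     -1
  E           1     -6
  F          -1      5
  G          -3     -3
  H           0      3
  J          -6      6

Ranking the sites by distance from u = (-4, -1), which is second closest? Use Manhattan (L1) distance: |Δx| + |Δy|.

d(u,A) = |-4−6| + |-1−(-3)| = 10 + 2 = 12
d(u,B) = |-4−3| + |-1−0| = 7 + 1 = 8
d(u,C) = |-4−(-5)| + |-1−5| = 1 + 6 = 7
d(u,D) = |-4−5| + |-1−(-1)| = 9 + 0 = 9
d(u,E) = |-4−1| + |-1−(-6)| = 5 + 5 = 10
d(u,F) = |-4−(-1)| + |-1−5| = 3 + 6 = 9
d(u,G) = |-4−(-3)| + |-1−(-3)| = 1 + 2 = 3
d(u,H) = |-4−0| + |-1−3| = 4 + 4 = 8
d(u,J) = |-4−(-6)| + |-1−6| = 2 + 7 = 9
Sorted ascending: G, C, B, … — the second-nearest is C.

C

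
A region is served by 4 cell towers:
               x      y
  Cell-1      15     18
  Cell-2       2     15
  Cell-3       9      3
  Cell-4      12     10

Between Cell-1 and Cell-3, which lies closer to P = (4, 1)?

Compare squared distances:
d²(P, Cell-1) = (4−15)² + (1−18)² = 121 + 289 = 410
d²(P, Cell-3) = (4−9)² + (1−3)² = 25 + 4 = 29
410 > 29, so Cell-3 is closer.

Cell-3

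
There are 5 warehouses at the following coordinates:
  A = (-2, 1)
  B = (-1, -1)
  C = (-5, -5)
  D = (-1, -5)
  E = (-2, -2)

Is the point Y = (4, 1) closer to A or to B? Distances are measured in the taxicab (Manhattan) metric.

A

d(Y,A) = |4−(-2)| + |1−1| = 6 + 0 = 6
d(Y,B) = |4−(-1)| + |1−(-1)| = 5 + 2 = 7
6 < 7, so A is closer.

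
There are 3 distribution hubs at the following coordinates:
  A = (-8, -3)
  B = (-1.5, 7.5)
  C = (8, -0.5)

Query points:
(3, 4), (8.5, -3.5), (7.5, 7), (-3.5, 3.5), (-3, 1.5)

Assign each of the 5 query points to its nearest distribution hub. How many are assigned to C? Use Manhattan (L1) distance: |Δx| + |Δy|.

(3, 4) — d to each: A:18, B:8, C:9.5 → nearest is B
(8.5, -3.5) — d to each: A:17, B:21, C:3.5 → nearest is C
(7.5, 7) — d to each: A:25.5, B:9.5, C:8 → nearest is C
(-3.5, 3.5) — d to each: A:11, B:6, C:15.5 → nearest is B
(-3, 1.5) — d to each: A:9.5, B:7.5, C:13 → nearest is B
2 of the 5 points have C as nearest.

2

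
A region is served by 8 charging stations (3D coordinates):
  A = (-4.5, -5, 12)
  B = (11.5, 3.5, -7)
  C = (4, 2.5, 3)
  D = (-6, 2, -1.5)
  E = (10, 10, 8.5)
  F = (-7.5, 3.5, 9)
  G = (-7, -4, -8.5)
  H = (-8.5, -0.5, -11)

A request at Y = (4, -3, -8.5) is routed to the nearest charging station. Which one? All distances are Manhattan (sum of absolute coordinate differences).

d(Y,A) = 8.5 + 2 + 20.5 = 31
d(Y,B) = 7.5 + 6.5 + 1.5 = 15.5
d(Y,C) = 0 + 5.5 + 11.5 = 17
d(Y,D) = 10 + 5 + 7 = 22
d(Y,E) = 6 + 13 + 17 = 36
d(Y,F) = 11.5 + 6.5 + 17.5 = 35.5
d(Y,G) = 11 + 1 + 0 = 12
d(Y,H) = 12.5 + 2.5 + 2.5 = 17.5
G is nearest.

G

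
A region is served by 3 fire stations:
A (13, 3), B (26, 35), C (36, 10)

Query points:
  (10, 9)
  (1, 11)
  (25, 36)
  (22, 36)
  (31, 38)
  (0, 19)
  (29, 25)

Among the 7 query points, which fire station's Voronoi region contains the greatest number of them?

(10, 9) — d² to each: A:45, B:932, C:677 → nearest is A
(1, 11) — d² to each: A:208, B:1201, C:1226 → nearest is A
(25, 36) — d² to each: A:1233, B:2, C:797 → nearest is B
(22, 36) — d² to each: A:1170, B:17, C:872 → nearest is B
(31, 38) — d² to each: A:1549, B:34, C:809 → nearest is B
(0, 19) — d² to each: A:425, B:932, C:1377 → nearest is A
(29, 25) — d² to each: A:740, B:109, C:274 → nearest is B
Tally — A:3, B:4. B captures the most (4).

B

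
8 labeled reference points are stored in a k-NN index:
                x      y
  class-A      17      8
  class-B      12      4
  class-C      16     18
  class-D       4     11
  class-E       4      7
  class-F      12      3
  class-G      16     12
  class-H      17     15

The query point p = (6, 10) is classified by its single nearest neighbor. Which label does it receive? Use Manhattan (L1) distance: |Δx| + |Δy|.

d(p, class-A) = |6−17| + |10−8| = 11 + 2 = 13
d(p, class-B) = |6−12| + |10−4| = 6 + 6 = 12
d(p, class-C) = |6−16| + |10−18| = 10 + 8 = 18
d(p, class-D) = |6−4| + |10−11| = 2 + 1 = 3
d(p, class-E) = |6−4| + |10−7| = 2 + 3 = 5
d(p, class-F) = |6−12| + |10−3| = 6 + 7 = 13
d(p, class-G) = |6−16| + |10−12| = 10 + 2 = 12
d(p, class-H) = |6−17| + |10−15| = 11 + 5 = 16
class-D is nearest.

class-D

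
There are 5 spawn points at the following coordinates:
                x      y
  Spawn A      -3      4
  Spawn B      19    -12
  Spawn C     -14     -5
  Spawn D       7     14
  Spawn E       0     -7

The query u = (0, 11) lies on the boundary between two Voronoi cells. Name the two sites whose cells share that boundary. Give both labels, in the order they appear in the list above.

Squared distances from u to each site:
d²(u, Spawn A) = 9 + 49 = 58
d²(u, Spawn B) = 361 + 529 = 890
d²(u, Spawn C) = 196 + 256 = 452
d²(u, Spawn D) = 49 + 9 = 58
d²(u, Spawn E) = 0 + 324 = 324
u is equidistant from Spawn A and Spawn D (both at squared distance 58), and every other site is strictly farther — so u lies on the Spawn A–Spawn D Voronoi edge.

Spawn A and Spawn D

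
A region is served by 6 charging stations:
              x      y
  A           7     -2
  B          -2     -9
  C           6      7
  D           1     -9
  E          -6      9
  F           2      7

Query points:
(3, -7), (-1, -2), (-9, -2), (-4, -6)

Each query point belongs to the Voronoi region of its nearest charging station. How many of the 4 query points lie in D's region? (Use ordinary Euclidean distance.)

(3, -7) — d² to each: A:41, B:29, C:205, D:8, E:337, F:197 → nearest is D
(-1, -2) — d² to each: A:64, B:50, C:130, D:53, E:146, F:90 → nearest is B
(-9, -2) — d² to each: A:256, B:98, C:306, D:149, E:130, F:202 → nearest is B
(-4, -6) — d² to each: A:137, B:13, C:269, D:34, E:229, F:205 → nearest is B
1 of the 4 points has D as nearest.

1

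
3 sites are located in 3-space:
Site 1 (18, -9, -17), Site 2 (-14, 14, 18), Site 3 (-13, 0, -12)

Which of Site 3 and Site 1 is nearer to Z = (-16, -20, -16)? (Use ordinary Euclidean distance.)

Compare squared distances:
d²(Z, Site 3) = (-16−(-13))² + (-20−0)² + (-16−(-12))² = 9 + 400 + 16 = 425
d²(Z, Site 1) = (-16−18)² + (-20−(-9))² + (-16−(-17))² = 1156 + 121 + 1 = 1278
425 < 1278, so Site 3 is closer.

Site 3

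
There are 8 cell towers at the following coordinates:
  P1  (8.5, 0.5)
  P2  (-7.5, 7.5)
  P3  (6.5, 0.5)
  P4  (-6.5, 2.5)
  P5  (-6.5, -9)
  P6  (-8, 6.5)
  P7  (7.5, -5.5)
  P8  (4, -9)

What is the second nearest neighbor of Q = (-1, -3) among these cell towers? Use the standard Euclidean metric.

P8

Squared Euclidean distances:
|QP1|² = 90.25 + 12.25 = 102.5
|QP2|² = 42.25 + 110.25 = 152.5
|QP3|² = 56.25 + 12.25 = 68.5
|QP4|² = 30.25 + 30.25 = 60.5
|QP5|² = 30.25 + 36 = 66.25
|QP6|² = 49 + 90.25 = 139.25
|QP7|² = 72.25 + 6.25 = 78.5
|QP8|² = 25 + 36 = 61
Sorted ascending: P4, P8, P5, … — the second-nearest is P8.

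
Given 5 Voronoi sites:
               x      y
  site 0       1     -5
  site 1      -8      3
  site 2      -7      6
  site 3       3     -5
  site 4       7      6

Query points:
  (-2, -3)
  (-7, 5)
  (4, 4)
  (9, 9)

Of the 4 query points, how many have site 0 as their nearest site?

1

(-2, -3) — d² to each: site 0:13, site 1:72, site 2:106, site 3:29, site 4:162 → nearest is site 0
(-7, 5) — d² to each: site 0:164, site 1:5, site 2:1, site 3:200, site 4:197 → nearest is site 2
(4, 4) — d² to each: site 0:90, site 1:145, site 2:125, site 3:82, site 4:13 → nearest is site 4
(9, 9) — d² to each: site 0:260, site 1:325, site 2:265, site 3:232, site 4:13 → nearest is site 4
1 of the 4 points has site 0 as nearest.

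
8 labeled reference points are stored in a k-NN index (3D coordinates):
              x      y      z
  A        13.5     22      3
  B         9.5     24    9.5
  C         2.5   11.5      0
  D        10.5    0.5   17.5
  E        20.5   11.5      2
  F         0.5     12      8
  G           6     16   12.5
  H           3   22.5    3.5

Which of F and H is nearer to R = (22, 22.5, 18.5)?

H

Compare squared distances:
|RF|² = (22−0.5)² + (22.5−12)² + (18.5−8)² = 462.25 + 110.25 + 110.25 = 682.75
|RH|² = (22−3)² + (22.5−22.5)² + (18.5−3.5)² = 361 + 0 + 225 = 586
682.75 > 586, so H is closer.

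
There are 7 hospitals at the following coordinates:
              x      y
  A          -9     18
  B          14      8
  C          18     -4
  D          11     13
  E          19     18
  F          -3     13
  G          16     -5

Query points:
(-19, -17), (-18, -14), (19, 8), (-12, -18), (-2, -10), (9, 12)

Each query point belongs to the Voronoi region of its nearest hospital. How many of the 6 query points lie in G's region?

(-19, -17) — d² to each: A:1325, B:1714, C:1538, D:1800, E:2669, F:1156, G:1369 → nearest is F
(-18, -14) — d² to each: A:1105, B:1508, C:1396, D:1570, E:2393, F:954, G:1237 → nearest is F
(19, 8) — d² to each: A:884, B:25, C:145, D:89, E:100, F:509, G:178 → nearest is B
(-12, -18) — d² to each: A:1305, B:1352, C:1096, D:1490, E:2257, F:1042, G:953 → nearest is G
(-2, -10) — d² to each: A:833, B:580, C:436, D:698, E:1225, F:530, G:349 → nearest is G
(9, 12) — d² to each: A:360, B:41, C:337, D:5, E:136, F:145, G:338 → nearest is D
2 of the 6 points have G as nearest.

2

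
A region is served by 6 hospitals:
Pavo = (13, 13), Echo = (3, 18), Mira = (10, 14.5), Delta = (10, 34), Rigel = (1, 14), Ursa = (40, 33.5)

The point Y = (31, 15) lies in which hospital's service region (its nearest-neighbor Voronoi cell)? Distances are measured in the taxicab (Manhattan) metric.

d(Y, Pavo) = |31−13| + |15−13| = 18 + 2 = 20
d(Y, Echo) = |31−3| + |15−18| = 28 + 3 = 31
d(Y, Mira) = |31−10| + |15−14.5| = 21 + 0.5 = 21.5
d(Y, Delta) = |31−10| + |15−34| = 21 + 19 = 40
d(Y, Rigel) = |31−1| + |15−14| = 30 + 1 = 31
d(Y, Ursa) = |31−40| + |15−33.5| = 9 + 18.5 = 27.5
Minimum is at Pavo.

Pavo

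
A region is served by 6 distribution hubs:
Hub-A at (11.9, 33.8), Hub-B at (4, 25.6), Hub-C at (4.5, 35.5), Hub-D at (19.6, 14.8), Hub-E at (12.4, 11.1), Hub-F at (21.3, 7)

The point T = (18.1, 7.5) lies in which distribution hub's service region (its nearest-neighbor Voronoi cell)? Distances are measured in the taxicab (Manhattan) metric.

d(T, Hub-A) = |18.1−11.9| + |7.5−33.8| = 6.2 + 26.3 = 32.5
d(T, Hub-B) = |18.1−4| + |7.5−25.6| = 14.1 + 18.1 = 32.2
d(T, Hub-C) = |18.1−4.5| + |7.5−35.5| = 13.6 + 28 = 41.6
d(T, Hub-D) = |18.1−19.6| + |7.5−14.8| = 1.5 + 7.3 = 8.8
d(T, Hub-E) = |18.1−12.4| + |7.5−11.1| = 5.7 + 3.6 = 9.3
d(T, Hub-F) = |18.1−21.3| + |7.5−7| = 3.2 + 0.5 = 3.7
Hub-F is nearest.

Hub-F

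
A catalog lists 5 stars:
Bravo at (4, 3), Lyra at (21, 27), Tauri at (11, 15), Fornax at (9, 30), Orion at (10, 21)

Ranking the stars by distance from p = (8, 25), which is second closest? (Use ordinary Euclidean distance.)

Compare squared distances (the ordering matches that of the actual distances):
d²(p, Bravo) = (8−4)² + (25−3)² = 16 + 484 = 500
d²(p, Lyra) = (8−21)² + (25−27)² = 169 + 4 = 173
d²(p, Tauri) = (8−11)² + (25−15)² = 9 + 100 = 109
d²(p, Fornax) = (8−9)² + (25−30)² = 1 + 25 = 26
d²(p, Orion) = (8−10)² + (25−21)² = 4 + 16 = 20
Sorted ascending: Orion, Fornax, Tauri, … — the second-nearest is Fornax.

Fornax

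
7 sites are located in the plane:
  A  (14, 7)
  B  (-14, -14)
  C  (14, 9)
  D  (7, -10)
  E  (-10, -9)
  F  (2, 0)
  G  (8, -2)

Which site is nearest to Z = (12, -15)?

Compare squared distances (the ordering matches that of the actual distances):
|ZA|² = (12−14)² + (-15−7)² = 4 + 484 = 488
|ZB|² = (12−(-14))² + (-15−(-14))² = 676 + 1 = 677
|ZC|² = (12−14)² + (-15−9)² = 4 + 576 = 580
|ZD|² = (12−7)² + (-15−(-10))² = 25 + 25 = 50
|ZE|² = (12−(-10))² + (-15−(-9))² = 484 + 36 = 520
|ZF|² = (12−2)² + (-15−0)² = 100 + 225 = 325
|ZG|² = (12−8)² + (-15−(-2))² = 16 + 169 = 185
D is nearest.

D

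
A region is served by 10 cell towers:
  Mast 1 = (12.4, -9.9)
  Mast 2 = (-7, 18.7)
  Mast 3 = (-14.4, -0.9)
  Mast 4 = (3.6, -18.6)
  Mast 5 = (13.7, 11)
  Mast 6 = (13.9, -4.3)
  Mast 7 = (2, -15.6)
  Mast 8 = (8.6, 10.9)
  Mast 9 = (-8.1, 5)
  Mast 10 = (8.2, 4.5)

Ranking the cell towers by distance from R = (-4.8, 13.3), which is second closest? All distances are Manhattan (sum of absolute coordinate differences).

Mast 9

d(R, Mast 1) = 17.2 + 23.2 = 40.4
d(R, Mast 2) = 2.2 + 5.4 = 7.6
d(R, Mast 3) = 9.6 + 14.2 = 23.8
d(R, Mast 4) = 8.4 + 31.9 = 40.3
d(R, Mast 5) = 18.5 + 2.3 = 20.8
d(R, Mast 6) = 18.7 + 17.6 = 36.3
d(R, Mast 7) = 6.8 + 28.9 = 35.7
d(R, Mast 8) = 13.4 + 2.4 = 15.8
d(R, Mast 9) = 3.3 + 8.3 = 11.6
d(R, Mast 10) = 13 + 8.8 = 21.8
Sorted ascending: Mast 2, Mast 9, Mast 8, … — the second-nearest is Mast 9.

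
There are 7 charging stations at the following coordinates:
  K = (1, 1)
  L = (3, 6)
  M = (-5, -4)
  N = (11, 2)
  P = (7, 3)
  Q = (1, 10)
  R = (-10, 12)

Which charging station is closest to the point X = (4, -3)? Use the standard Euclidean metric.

K

Compare squared distances (the ordering matches that of the actual distances):
|XK|² = (4−1)² + (-3−1)² = 9 + 16 = 25
|XL|² = (4−3)² + (-3−6)² = 1 + 81 = 82
|XM|² = (4−(-5))² + (-3−(-4))² = 81 + 1 = 82
|XN|² = (4−11)² + (-3−2)² = 49 + 25 = 74
|XP|² = (4−7)² + (-3−3)² = 9 + 36 = 45
|XQ|² = (4−1)² + (-3−10)² = 9 + 169 = 178
|XR|² = (4−(-10))² + (-3−12)² = 196 + 225 = 421
K is nearest.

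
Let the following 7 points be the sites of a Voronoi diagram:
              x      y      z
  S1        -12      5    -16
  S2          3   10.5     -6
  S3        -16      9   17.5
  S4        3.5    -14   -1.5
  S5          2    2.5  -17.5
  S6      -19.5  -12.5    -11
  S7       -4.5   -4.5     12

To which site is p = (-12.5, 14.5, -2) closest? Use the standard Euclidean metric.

Compare squared distances (the ordering matches that of the actual distances):
|pS1|² = (-12.5−(-12))² + (14.5−5)² + (-2−(-16))² = 0.25 + 90.25 + 196 = 286.5
|pS2|² = (-12.5−3)² + (14.5−10.5)² + (-2−(-6))² = 240.25 + 16 + 16 = 272.25
|pS3|² = (-12.5−(-16))² + (14.5−9)² + (-2−17.5)² = 12.25 + 30.25 + 380.25 = 422.75
|pS4|² = (-12.5−3.5)² + (14.5−(-14))² + (-2−(-1.5))² = 256 + 812.25 + 0.25 = 1068.5
|pS5|² = (-12.5−2)² + (14.5−2.5)² + (-2−(-17.5))² = 210.25 + 144 + 240.25 = 594.5
|pS6|² = (-12.5−(-19.5))² + (14.5−(-12.5))² + (-2−(-11))² = 49 + 729 + 81 = 859
|pS7|² = (-12.5−(-4.5))² + (14.5−(-4.5))² + (-2−12)² = 64 + 361 + 196 = 621
Minimum is at S2.

S2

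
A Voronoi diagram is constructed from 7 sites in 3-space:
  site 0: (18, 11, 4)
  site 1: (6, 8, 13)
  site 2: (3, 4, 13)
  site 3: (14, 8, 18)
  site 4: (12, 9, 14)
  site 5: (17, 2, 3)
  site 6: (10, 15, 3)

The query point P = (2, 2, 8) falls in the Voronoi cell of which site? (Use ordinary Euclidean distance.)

site 2

Since √ is increasing, it suffices to compare squared distances:
d²(P, site 0) = (2−18)² + (2−11)² + (8−4)² = 256 + 81 + 16 = 353
d²(P, site 1) = (2−6)² + (2−8)² + (8−13)² = 16 + 36 + 25 = 77
d²(P, site 2) = (2−3)² + (2−4)² + (8−13)² = 1 + 4 + 25 = 30
d²(P, site 3) = (2−14)² + (2−8)² + (8−18)² = 144 + 36 + 100 = 280
d²(P, site 4) = (2−12)² + (2−9)² + (8−14)² = 100 + 49 + 36 = 185
d²(P, site 5) = (2−17)² + (2−2)² + (8−3)² = 225 + 0 + 25 = 250
d²(P, site 6) = (2−10)² + (2−15)² + (8−3)² = 64 + 169 + 25 = 258
The smallest is to site 2, so P lies in the Voronoi region of site 2.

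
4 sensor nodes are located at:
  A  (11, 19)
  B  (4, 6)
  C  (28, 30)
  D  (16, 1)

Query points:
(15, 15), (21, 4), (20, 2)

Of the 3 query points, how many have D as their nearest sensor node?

2

(15, 15) — d² to each: A:32, B:202, C:394, D:197 → nearest is A
(21, 4) — d² to each: A:325, B:293, C:725, D:34 → nearest is D
(20, 2) — d² to each: A:370, B:272, C:848, D:17 → nearest is D
2 of the 3 points have D as nearest.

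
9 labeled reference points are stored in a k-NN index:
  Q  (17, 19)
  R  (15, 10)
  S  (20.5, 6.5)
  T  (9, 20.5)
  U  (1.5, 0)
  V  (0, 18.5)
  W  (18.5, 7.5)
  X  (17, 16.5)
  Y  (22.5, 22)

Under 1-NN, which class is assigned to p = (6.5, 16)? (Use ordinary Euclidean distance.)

T

Squared Euclidean distances:
|pQ|² = 110.25 + 9 = 119.25
|pR|² = 72.25 + 36 = 108.25
|pS|² = 196 + 90.25 = 286.25
|pT|² = 6.25 + 20.25 = 26.5
|pU|² = 25 + 256 = 281
|pV|² = 42.25 + 6.25 = 48.5
|pW|² = 144 + 72.25 = 216.25
|pX|² = 110.25 + 0.25 = 110.5
|pY|² = 256 + 36 = 292
Minimum is at T.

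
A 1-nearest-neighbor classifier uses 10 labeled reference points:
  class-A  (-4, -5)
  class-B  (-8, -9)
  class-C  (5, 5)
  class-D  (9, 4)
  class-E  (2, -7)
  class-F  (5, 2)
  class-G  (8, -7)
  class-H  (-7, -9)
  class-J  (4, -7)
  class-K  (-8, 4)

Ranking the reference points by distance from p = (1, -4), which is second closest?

class-J

Squared Euclidean distances:
d²(p, class-A) = 25 + 1 = 26
d²(p, class-B) = 81 + 25 = 106
d²(p, class-C) = 16 + 81 = 97
d²(p, class-D) = 64 + 64 = 128
d²(p, class-E) = 1 + 9 = 10
d²(p, class-F) = 16 + 36 = 52
d²(p, class-G) = 49 + 9 = 58
d²(p, class-H) = 64 + 25 = 89
d²(p, class-J) = 9 + 9 = 18
d²(p, class-K) = 81 + 64 = 145
Sorted ascending: class-E, class-J, class-A, … — the second-nearest is class-J.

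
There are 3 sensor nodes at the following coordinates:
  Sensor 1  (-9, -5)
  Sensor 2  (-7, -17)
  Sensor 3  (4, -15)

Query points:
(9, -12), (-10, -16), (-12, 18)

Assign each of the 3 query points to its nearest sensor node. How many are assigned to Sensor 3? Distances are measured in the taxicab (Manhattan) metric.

1

(9, -12) — d to each: Sensor 1:25, Sensor 2:21, Sensor 3:8 → nearest is Sensor 3
(-10, -16) — d to each: Sensor 1:12, Sensor 2:4, Sensor 3:15 → nearest is Sensor 2
(-12, 18) — d to each: Sensor 1:26, Sensor 2:40, Sensor 3:49 → nearest is Sensor 1
1 of the 3 points has Sensor 3 as nearest.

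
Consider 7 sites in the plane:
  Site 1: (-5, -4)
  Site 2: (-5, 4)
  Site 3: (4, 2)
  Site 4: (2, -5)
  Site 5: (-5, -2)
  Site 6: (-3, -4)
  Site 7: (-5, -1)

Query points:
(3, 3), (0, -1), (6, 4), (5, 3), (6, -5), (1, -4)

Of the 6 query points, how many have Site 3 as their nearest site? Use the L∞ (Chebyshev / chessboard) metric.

(3, 3) — d to each: Site 1:8, Site 2:8, Site 3:1, Site 4:8, Site 5:8, Site 6:7, Site 7:8 → nearest is Site 3
(0, -1) — d to each: Site 1:5, Site 2:5, Site 3:4, Site 4:4, Site 5:5, Site 6:3, Site 7:5 → nearest is Site 6
(6, 4) — d to each: Site 1:11, Site 2:11, Site 3:2, Site 4:9, Site 5:11, Site 6:9, Site 7:11 → nearest is Site 3
(5, 3) — d to each: Site 1:10, Site 2:10, Site 3:1, Site 4:8, Site 5:10, Site 6:8, Site 7:10 → nearest is Site 3
(6, -5) — d to each: Site 1:11, Site 2:11, Site 3:7, Site 4:4, Site 5:11, Site 6:9, Site 7:11 → nearest is Site 4
(1, -4) — d to each: Site 1:6, Site 2:8, Site 3:6, Site 4:1, Site 5:6, Site 6:4, Site 7:6 → nearest is Site 4
3 of the 6 points have Site 3 as nearest.

3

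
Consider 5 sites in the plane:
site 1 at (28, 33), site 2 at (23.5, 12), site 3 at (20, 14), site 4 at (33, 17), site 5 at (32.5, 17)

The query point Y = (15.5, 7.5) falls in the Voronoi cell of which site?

Compare squared distances (the ordering matches that of the actual distances):
d²(Y, site 1) = 156.25 + 650.25 = 806.5
d²(Y, site 2) = 64 + 20.25 = 84.25
d²(Y, site 3) = 20.25 + 42.25 = 62.5
d²(Y, site 4) = 306.25 + 90.25 = 396.5
d²(Y, site 5) = 289 + 90.25 = 379.25
site 3 is nearest.

site 3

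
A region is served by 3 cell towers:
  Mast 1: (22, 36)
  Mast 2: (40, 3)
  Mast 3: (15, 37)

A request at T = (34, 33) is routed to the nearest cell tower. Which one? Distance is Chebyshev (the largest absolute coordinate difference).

Mast 1

d(T, Mast 1) = max(12, 3) = 12
d(T, Mast 2) = max(6, 30) = 30
d(T, Mast 3) = max(19, 4) = 19
Mast 1 is nearest.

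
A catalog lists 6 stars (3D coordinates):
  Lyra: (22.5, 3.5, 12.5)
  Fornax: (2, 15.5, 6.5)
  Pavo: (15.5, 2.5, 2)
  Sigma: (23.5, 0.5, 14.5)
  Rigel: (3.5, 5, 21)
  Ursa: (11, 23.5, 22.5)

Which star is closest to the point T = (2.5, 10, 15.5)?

Compare squared distances (the ordering matches that of the actual distances):
d²(T, Lyra) = (2.5−22.5)² + (10−3.5)² + (15.5−12.5)² = 400 + 42.25 + 9 = 451.25
d²(T, Fornax) = (2.5−2)² + (10−15.5)² + (15.5−6.5)² = 0.25 + 30.25 + 81 = 111.5
d²(T, Pavo) = (2.5−15.5)² + (10−2.5)² + (15.5−2)² = 169 + 56.25 + 182.25 = 407.5
d²(T, Sigma) = (2.5−23.5)² + (10−0.5)² + (15.5−14.5)² = 441 + 90.25 + 1 = 532.25
d²(T, Rigel) = (2.5−3.5)² + (10−5)² + (15.5−21)² = 1 + 25 + 30.25 = 56.25
d²(T, Ursa) = (2.5−11)² + (10−23.5)² + (15.5−22.5)² = 72.25 + 182.25 + 49 = 303.5
Minimum is at Rigel.

Rigel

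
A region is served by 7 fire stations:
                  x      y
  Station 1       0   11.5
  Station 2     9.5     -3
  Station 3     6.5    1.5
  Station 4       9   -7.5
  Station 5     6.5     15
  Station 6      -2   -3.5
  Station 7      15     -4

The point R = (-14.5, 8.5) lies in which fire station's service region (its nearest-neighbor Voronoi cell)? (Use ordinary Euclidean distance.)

Squared Euclidean distances:
d²(R, Station 1) = (-14.5−0)² + (8.5−11.5)² = 210.25 + 9 = 219.25
d²(R, Station 2) = (-14.5−9.5)² + (8.5−(-3))² = 576 + 132.25 = 708.25
d²(R, Station 3) = (-14.5−6.5)² + (8.5−1.5)² = 441 + 49 = 490
d²(R, Station 4) = (-14.5−9)² + (8.5−(-7.5))² = 552.25 + 256 = 808.25
d²(R, Station 5) = (-14.5−6.5)² + (8.5−15)² = 441 + 42.25 = 483.25
d²(R, Station 6) = (-14.5−(-2))² + (8.5−(-3.5))² = 156.25 + 144 = 300.25
d²(R, Station 7) = (-14.5−15)² + (8.5−(-4))² = 870.25 + 156.25 = 1026.5
Minimum is at Station 1.

Station 1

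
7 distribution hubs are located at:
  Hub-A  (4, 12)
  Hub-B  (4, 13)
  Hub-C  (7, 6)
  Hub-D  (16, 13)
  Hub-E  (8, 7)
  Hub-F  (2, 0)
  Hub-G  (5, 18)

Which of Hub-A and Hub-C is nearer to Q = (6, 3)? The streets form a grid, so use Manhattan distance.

d(Q, Hub-A) = |6−4| + |3−12| = 2 + 9 = 11
d(Q, Hub-C) = |6−7| + |3−6| = 1 + 3 = 4
11 > 4, so Hub-C is closer.

Hub-C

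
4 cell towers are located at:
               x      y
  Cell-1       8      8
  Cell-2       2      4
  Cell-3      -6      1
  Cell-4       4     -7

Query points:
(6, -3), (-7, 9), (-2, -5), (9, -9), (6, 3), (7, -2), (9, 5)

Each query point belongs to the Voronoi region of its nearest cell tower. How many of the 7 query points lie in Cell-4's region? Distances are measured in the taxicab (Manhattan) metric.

(6, -3) — d to each: Cell-1:13, Cell-2:11, Cell-3:16, Cell-4:6 → nearest is Cell-4
(-7, 9) — d to each: Cell-1:16, Cell-2:14, Cell-3:9, Cell-4:27 → nearest is Cell-3
(-2, -5) — d to each: Cell-1:23, Cell-2:13, Cell-3:10, Cell-4:8 → nearest is Cell-4
(9, -9) — d to each: Cell-1:18, Cell-2:20, Cell-3:25, Cell-4:7 → nearest is Cell-4
(6, 3) — d to each: Cell-1:7, Cell-2:5, Cell-3:14, Cell-4:12 → nearest is Cell-2
(7, -2) — d to each: Cell-1:11, Cell-2:11, Cell-3:16, Cell-4:8 → nearest is Cell-4
(9, 5) — d to each: Cell-1:4, Cell-2:8, Cell-3:19, Cell-4:17 → nearest is Cell-1
4 of the 7 points have Cell-4 as nearest.

4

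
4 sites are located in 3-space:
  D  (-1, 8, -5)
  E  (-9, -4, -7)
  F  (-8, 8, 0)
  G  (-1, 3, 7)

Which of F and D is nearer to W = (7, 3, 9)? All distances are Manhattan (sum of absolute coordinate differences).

d(W,F) = |7−(-8)| + |3−8| + |9−0| = 15 + 5 + 9 = 29
d(W,D) = |7−(-1)| + |3−8| + |9−(-5)| = 8 + 5 + 14 = 27
29 > 27, so D is closer.

D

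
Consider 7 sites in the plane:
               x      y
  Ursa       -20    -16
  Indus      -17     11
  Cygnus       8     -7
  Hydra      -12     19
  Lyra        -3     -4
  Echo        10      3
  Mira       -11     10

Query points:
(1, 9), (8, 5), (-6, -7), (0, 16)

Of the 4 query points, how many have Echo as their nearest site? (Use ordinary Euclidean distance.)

2

(1, 9) — d² to each: Ursa:1066, Indus:328, Cygnus:305, Hydra:269, Lyra:185, Echo:117, Mira:145 → nearest is Echo
(8, 5) — d² to each: Ursa:1225, Indus:661, Cygnus:144, Hydra:596, Lyra:202, Echo:8, Mira:386 → nearest is Echo
(-6, -7) — d² to each: Ursa:277, Indus:445, Cygnus:196, Hydra:712, Lyra:18, Echo:356, Mira:314 → nearest is Lyra
(0, 16) — d² to each: Ursa:1424, Indus:314, Cygnus:593, Hydra:153, Lyra:409, Echo:269, Mira:157 → nearest is Hydra
2 of the 4 points have Echo as nearest.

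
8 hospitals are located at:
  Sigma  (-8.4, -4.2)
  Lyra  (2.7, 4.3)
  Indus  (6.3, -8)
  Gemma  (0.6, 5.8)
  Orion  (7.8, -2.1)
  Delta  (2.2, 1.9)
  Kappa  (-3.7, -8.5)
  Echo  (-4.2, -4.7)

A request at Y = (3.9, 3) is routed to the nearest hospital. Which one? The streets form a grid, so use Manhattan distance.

d(Y, Sigma) = |3.9−(-8.4)| + |3−(-4.2)| = 12.3 + 7.2 = 19.5
d(Y, Lyra) = |3.9−2.7| + |3−4.3| = 1.2 + 1.3 = 2.5
d(Y, Indus) = |3.9−6.3| + |3−(-8)| = 2.4 + 11 = 13.4
d(Y, Gemma) = |3.9−0.6| + |3−5.8| = 3.3 + 2.8 = 6.1
d(Y, Orion) = |3.9−7.8| + |3−(-2.1)| = 3.9 + 5.1 = 9
d(Y, Delta) = |3.9−2.2| + |3−1.9| = 1.7 + 1.1 = 2.8
d(Y, Kappa) = |3.9−(-3.7)| + |3−(-8.5)| = 7.6 + 11.5 = 19.1
d(Y, Echo) = |3.9−(-4.2)| + |3−(-4.7)| = 8.1 + 7.7 = 15.8
Minimum is at Lyra.

Lyra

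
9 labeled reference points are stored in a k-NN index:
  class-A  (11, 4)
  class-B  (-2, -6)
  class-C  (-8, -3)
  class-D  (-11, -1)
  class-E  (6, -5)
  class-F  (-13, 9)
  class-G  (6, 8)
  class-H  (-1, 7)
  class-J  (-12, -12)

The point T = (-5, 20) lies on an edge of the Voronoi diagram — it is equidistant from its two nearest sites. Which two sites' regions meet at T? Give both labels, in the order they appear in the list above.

class-F and class-H

Squared distances from T to each site:
d²(T, class-A) = 256 + 256 = 512
d²(T, class-B) = 9 + 676 = 685
d²(T, class-C) = 9 + 529 = 538
d²(T, class-D) = 36 + 441 = 477
d²(T, class-E) = 121 + 625 = 746
d²(T, class-F) = 64 + 121 = 185
d²(T, class-G) = 121 + 144 = 265
d²(T, class-H) = 16 + 169 = 185
d²(T, class-J) = 49 + 1024 = 1073
T is equidistant from class-F and class-H (both at squared distance 185), and every other site is strictly farther — so T lies on the class-F–class-H Voronoi edge.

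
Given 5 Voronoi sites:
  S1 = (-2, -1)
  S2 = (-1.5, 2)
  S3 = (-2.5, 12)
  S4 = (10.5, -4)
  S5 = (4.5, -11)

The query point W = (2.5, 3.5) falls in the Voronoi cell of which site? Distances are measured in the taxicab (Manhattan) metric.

S2

d(W,S1) = 4.5 + 4.5 = 9
d(W,S2) = 4 + 1.5 = 5.5
d(W,S3) = 5 + 8.5 = 13.5
d(W,S4) = 8 + 7.5 = 15.5
d(W,S5) = 2 + 14.5 = 16.5
Minimum is at S2.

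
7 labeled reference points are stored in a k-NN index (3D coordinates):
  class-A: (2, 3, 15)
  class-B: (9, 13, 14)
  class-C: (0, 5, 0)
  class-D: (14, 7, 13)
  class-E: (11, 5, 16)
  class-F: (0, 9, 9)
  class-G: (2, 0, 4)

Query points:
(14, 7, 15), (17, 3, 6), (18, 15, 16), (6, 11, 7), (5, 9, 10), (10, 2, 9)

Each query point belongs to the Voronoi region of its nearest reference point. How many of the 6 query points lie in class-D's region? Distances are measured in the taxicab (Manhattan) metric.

(14, 7, 15) — d to each: class-A:16, class-B:12, class-C:31, class-D:2, class-E:6, class-F:22, class-G:30 → nearest is class-D
(17, 3, 6) — d to each: class-A:24, class-B:26, class-C:25, class-D:14, class-E:18, class-F:26, class-G:20 → nearest is class-D
(18, 15, 16) — d to each: class-A:29, class-B:13, class-C:44, class-D:15, class-E:17, class-F:31, class-G:43 → nearest is class-B
(6, 11, 7) — d to each: class-A:20, class-B:12, class-C:19, class-D:18, class-E:20, class-F:10, class-G:18 → nearest is class-F
(5, 9, 10) — d to each: class-A:14, class-B:12, class-C:19, class-D:14, class-E:16, class-F:6, class-G:18 → nearest is class-F
(10, 2, 9) — d to each: class-A:15, class-B:17, class-C:22, class-D:13, class-E:11, class-F:17, class-G:15 → nearest is class-E
2 of the 6 points have class-D as nearest.

2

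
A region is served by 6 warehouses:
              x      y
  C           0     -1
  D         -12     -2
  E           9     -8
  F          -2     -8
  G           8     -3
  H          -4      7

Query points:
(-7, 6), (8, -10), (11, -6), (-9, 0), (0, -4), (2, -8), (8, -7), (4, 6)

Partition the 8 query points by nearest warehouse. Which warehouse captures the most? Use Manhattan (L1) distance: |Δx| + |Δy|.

(-7, 6) — d to each: C:14, D:13, E:30, F:19, G:24, H:4 → nearest is H
(8, -10) — d to each: C:17, D:28, E:3, F:12, G:7, H:29 → nearest is E
(11, -6) — d to each: C:16, D:27, E:4, F:15, G:6, H:28 → nearest is E
(-9, 0) — d to each: C:10, D:5, E:26, F:15, G:20, H:12 → nearest is D
(0, -4) — d to each: C:3, D:14, E:13, F:6, G:9, H:15 → nearest is C
(2, -8) — d to each: C:9, D:20, E:7, F:4, G:11, H:21 → nearest is F
(8, -7) — d to each: C:14, D:25, E:2, F:11, G:4, H:26 → nearest is E
(4, 6) — d to each: C:11, D:24, E:19, F:20, G:13, H:9 → nearest is H
Tally — C:1, D:1, E:3, F:1, H:2. E captures the most (3).

E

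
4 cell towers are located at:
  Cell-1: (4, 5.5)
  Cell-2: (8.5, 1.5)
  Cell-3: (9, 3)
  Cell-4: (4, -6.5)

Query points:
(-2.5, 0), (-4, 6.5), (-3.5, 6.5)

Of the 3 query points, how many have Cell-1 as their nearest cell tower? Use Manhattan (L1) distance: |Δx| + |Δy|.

(-2.5, 0) — d to each: Cell-1:12, Cell-2:12.5, Cell-3:14.5, Cell-4:13 → nearest is Cell-1
(-4, 6.5) — d to each: Cell-1:9, Cell-2:17.5, Cell-3:16.5, Cell-4:21 → nearest is Cell-1
(-3.5, 6.5) — d to each: Cell-1:8.5, Cell-2:17, Cell-3:16, Cell-4:20.5 → nearest is Cell-1
3 of the 3 points have Cell-1 as nearest.

3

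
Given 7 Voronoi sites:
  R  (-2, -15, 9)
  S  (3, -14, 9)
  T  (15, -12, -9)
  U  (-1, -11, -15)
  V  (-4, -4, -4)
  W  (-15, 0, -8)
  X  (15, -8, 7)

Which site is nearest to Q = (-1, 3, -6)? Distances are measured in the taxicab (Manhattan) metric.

d(Q,R) = 1 + 18 + 15 = 34
d(Q,S) = 4 + 17 + 15 = 36
d(Q,T) = 16 + 15 + 3 = 34
d(Q,U) = 0 + 14 + 9 = 23
d(Q,V) = 3 + 7 + 2 = 12
d(Q,W) = 14 + 3 + 2 = 19
d(Q,X) = 16 + 11 + 13 = 40
Minimum is at V.

V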